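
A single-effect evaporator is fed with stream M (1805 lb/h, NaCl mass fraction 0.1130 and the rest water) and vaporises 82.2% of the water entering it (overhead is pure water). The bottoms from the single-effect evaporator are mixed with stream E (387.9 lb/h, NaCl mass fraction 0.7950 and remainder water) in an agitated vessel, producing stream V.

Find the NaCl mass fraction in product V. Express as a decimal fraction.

0.5843

Vapour removed = 0.822×0.887×1805 = 1316.1 lb/h; concentrate = 488.95 lb/h.
NaCl reaching the mixer = 203.97 (from concentrate) + 387.9×0.795 = 512.35 lb/h.
Product flow = 488.95 + 387.9 = 876.85 lb/h; NaCl fraction = 0.5843.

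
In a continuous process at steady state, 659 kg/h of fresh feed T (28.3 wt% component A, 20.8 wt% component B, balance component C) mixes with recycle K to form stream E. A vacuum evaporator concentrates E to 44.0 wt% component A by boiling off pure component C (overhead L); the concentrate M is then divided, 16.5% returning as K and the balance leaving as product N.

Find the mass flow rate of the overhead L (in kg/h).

Overall component A balance (none leaves overhead): component A in fresh feed = component A in product, i.e. 659×0.283 = (1−0.165)·M·0.440.
M = 186.5/(0.440×0.835) = 507.61 kg/h.
Recycle K = 0.165×507.61 = 83.756 kg/h.
Combined feed E = 659 + 83.756 = 742.76 kg/h.
Overhead L = E − M = 742.76 − 507.61 = 235.14 kg/h.

235.1 kg/h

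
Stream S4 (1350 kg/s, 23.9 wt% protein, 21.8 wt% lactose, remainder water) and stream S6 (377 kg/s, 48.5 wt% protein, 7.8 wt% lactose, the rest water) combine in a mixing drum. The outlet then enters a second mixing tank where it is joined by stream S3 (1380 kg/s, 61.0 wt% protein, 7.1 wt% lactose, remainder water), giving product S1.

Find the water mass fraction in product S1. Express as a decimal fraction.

Overall, product flow = 3107 kg/s.
water in = 1350×0.543 + 377×0.437 + 1380×0.319 = 1338 kg/s.
water fraction in S1 = 0.431.

0.431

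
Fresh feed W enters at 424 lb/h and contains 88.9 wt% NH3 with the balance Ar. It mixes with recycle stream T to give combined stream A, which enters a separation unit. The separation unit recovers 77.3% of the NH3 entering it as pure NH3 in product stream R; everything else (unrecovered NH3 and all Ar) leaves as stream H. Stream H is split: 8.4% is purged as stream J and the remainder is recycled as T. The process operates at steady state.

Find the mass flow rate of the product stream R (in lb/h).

NH3 in A: m_A = 424×0.889 + (1−0.084)·(1−0.773)·m_A, so m_A = 376.94/0.7921 = 475.89 lb/h.
Product R = 0.773×475.89 = 367.86 lb/h.

367.9 lb/h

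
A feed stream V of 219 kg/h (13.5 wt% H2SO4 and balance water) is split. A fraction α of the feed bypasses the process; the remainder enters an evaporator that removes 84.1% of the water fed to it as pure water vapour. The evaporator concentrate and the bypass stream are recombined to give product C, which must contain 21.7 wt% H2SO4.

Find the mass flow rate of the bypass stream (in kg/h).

105.2 kg/h

All 219×0.135 = 29.565 kg/h of H2SO4 reaches C, so C = 29.565/0.217 = 136.24 kg/h and vapour = 82.756 kg/h.
The evaporator receives (1−α)·219 of feed at 0.865 water and removes 0.841 of that water:
0.841×0.865×(1−α)×219 = 82.756
(1−α) = 82.756/159.31 = 0.5194;  α = 0.4806.
Bypass flow = 0.4806×219 = 105.24 kg/h.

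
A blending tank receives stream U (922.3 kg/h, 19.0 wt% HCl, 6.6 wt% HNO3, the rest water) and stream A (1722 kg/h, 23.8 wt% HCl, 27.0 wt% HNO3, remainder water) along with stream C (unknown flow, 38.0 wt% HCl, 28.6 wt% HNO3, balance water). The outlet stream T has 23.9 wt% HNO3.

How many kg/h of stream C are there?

Let C be the unknown flow. Total out = 2644.3 + C.
HNO3 balance: 525.81 + 0.286·C = 0.239·(2644.3 + C)
(0.286 − 0.239)·C = 0.239×2644.3 − 525.81 = 106.18
C = 106.18 / 0.047 = 2259.1 kg/h

2259 kg/h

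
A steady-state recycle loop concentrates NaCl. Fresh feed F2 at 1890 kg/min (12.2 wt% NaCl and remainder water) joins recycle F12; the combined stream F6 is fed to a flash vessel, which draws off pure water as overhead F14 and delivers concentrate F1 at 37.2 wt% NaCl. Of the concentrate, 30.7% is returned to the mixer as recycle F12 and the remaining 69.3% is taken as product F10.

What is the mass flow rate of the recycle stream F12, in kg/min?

Overall NaCl balance (none leaves overhead): NaCl in fresh feed = NaCl in product, i.e. 1890×0.122 = (1−0.307)·F1·0.372.
F1 = 230.58/(0.372×0.693) = 894.43 kg/min.
Recycle F12 = 0.307×894.43 = 274.59 kg/min.

274.6 kg/min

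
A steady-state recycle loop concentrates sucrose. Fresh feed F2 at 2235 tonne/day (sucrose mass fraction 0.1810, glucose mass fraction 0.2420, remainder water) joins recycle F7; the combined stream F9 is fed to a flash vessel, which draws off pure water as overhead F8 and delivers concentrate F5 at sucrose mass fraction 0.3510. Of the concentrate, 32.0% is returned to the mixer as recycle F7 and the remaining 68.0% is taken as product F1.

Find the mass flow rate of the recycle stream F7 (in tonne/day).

Overall sucrose balance (none leaves overhead): sucrose in fresh feed = sucrose in product, i.e. 2235×0.181 = (1−0.320)·F5·0.351.
F5 = 404.53/(0.351×0.680) = 1694.9 tonne/day.
Recycle F7 = 0.320×1694.9 = 542.36 tonne/day.

542.4 tonne/day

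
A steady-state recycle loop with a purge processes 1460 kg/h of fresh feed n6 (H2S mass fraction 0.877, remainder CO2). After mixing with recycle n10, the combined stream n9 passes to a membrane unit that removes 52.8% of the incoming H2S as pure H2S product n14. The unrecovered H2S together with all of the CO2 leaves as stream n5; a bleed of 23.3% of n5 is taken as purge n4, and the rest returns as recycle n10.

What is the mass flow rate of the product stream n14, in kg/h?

1060 kg/h

H2S in n9: m_A = 1460×0.877 + (1−0.233)·(1−0.528)·m_A, so m_A = 1280.4/0.6380 = 2007 kg/h.
Product n14 = 0.528×2007 = 1059.7 kg/h.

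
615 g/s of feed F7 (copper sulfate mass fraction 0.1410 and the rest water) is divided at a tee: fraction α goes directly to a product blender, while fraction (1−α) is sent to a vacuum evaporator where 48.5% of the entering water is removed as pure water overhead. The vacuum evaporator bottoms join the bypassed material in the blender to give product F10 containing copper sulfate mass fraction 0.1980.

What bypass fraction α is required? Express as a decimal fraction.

All 615×0.141 = 86.715 g/s of copper sulfate reaches F10, so F10 = 86.715/0.198 = 437.95 g/s and vapour = 177.05 g/s.
The evaporator receives (1−α)·615 of feed at 0.859 water and removes 0.485 of that water:
0.485×0.859×(1−α)×615 = 177.05
(1−α) = 177.05/256.22 = 0.6910;  α = 0.3090.

0.309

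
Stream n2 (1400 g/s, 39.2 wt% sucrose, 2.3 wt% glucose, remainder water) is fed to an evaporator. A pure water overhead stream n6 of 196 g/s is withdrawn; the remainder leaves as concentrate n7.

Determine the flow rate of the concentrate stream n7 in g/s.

1204 g/s

Concentrate = 1400 − 196 = 1204 g/s.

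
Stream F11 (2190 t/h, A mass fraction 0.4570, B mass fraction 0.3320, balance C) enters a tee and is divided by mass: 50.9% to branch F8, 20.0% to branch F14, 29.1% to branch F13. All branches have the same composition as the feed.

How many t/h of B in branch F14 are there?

145.4 t/h

Branch F14 total = 0.200×2190 = 438 t/h.
B in F14 = 0.332×438 = 145.42 t/h.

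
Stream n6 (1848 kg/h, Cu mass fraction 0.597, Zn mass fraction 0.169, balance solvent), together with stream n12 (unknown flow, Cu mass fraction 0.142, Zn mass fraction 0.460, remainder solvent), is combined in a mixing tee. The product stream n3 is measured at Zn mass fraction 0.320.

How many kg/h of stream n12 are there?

1993 kg/h

Let n12 be the unknown flow. Total out = 1848 + n12.
Zn balance: 312.31 + 0.460·n12 = 0.320·(1848 + n12)
(0.460 − 0.320)·n12 = 0.320×1848 − 312.31 = 279.05
n12 = 279.05 / 0.140 = 1993.2 kg/h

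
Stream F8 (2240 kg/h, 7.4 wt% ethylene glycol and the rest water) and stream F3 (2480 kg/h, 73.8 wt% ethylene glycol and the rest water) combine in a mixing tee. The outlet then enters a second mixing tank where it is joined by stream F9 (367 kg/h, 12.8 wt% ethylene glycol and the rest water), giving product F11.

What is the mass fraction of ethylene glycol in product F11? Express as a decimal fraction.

Overall, product flow = 5087 kg/h.
ethylene glycol in = 2240×0.074 + 2480×0.738 + 367×0.128 = 2043 kg/h.
ethylene glycol fraction in F11 = 0.402.

0.402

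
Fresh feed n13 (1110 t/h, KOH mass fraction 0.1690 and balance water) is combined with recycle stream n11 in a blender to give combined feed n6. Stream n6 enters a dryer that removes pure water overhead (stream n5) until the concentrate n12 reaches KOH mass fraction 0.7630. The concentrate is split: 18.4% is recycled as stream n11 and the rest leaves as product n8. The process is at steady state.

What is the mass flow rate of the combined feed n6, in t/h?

Overall KOH balance (none leaves overhead): KOH in fresh feed = KOH in product, i.e. 1110×0.169 = (1−0.184)·n12·0.763.
n12 = 187.59/(0.763×0.816) = 301.3 t/h.
Recycle n11 = 0.184×301.3 = 55.439 t/h.
Combined feed n6 = 1110 + 55.439 = 1165.4 t/h.

1165 t/h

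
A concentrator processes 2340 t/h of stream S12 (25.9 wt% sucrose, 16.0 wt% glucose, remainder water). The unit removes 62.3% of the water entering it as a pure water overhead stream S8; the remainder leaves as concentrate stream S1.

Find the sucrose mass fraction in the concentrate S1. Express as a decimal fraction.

sucrose is not removed: 2340×0.259 = 606.06 t/h of sucrose enters S1.
water entering = 2340×0.581 = 1359.5 t/h; overhead removed = 0.623×1359.5 = 846.99 t/h.
Concentrate = 2340 − 846.99 = 1493 t/h.
Mass fraction = 606.06/1493 = 0.406.

0.406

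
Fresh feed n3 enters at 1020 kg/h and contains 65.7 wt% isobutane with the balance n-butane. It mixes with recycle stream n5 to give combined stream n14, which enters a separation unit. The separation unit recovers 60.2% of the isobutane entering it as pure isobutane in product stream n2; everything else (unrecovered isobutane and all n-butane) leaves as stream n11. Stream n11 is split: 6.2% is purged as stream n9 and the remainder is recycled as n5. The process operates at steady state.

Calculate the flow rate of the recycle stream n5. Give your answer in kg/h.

5692 kg/h

n-butane enters only via n3 and leaves only via the purge: 1020×0.343 = 0.062×(n-butane in n11), and the separation unit passes all n-butane, so n-butane in n14 = n-butane in n11 = 5642.9 kg/h.
isobutane in n14: m_A = 1020×0.657 + (1−0.062)·(1−0.602)·m_A, so m_A = 670.14/0.6267 = 1069.4 kg/h.
n11 = (1−0.602)×1069.4 + 5642.9 = 6068.5 kg/h.
Recycle n5 = (1−0.062)×6068.5 = 5692.3 kg/h.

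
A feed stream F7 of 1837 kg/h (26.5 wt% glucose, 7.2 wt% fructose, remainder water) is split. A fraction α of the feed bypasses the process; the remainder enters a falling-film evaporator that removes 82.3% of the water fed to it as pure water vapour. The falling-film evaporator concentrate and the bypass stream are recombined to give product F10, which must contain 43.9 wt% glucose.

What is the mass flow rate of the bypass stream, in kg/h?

All 1837×0.265 = 486.81 kg/h of glucose reaches F10, so F10 = 486.81/0.439 = 1108.9 kg/h and vapour = 728.1 kg/h.
The evaporator receives (1−α)·1837 of feed at 0.663 water and removes 0.823 of that water:
0.823×0.663×(1−α)×1837 = 728.1
(1−α) = 728.1/1002.4 = 0.7264;  α = 0.2736.
Bypass flow = 0.2736×1837 = 502.62 kg/h.

502.6 kg/h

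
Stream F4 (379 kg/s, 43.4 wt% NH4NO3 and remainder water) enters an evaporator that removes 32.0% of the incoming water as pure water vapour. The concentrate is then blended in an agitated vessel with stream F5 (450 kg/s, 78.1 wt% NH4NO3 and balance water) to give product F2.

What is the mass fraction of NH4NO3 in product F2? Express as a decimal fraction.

0.6785

Vapour removed = 0.320×0.566×379 = 68.644 kg/s; concentrate = 310.36 kg/s.
NH4NO3 reaching the mixer = 164.49 (from concentrate) + 450×0.781 = 515.94 kg/s.
Product flow = 310.36 + 450 = 760.36 kg/s; NH4NO3 fraction = 0.6785.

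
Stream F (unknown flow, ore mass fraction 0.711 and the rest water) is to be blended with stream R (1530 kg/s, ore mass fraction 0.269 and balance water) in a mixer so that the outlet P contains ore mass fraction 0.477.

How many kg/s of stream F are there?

Let F be the unknown flow. Total out = 1530 + F.
ore balance: 411.57 + 0.711·F = 0.477·(1530 + F)
(0.711 − 0.477)·F = 0.477×1530 − 411.57 = 318.24
F = 318.24 / 0.234 = 1360 kg/s

1360 kg/s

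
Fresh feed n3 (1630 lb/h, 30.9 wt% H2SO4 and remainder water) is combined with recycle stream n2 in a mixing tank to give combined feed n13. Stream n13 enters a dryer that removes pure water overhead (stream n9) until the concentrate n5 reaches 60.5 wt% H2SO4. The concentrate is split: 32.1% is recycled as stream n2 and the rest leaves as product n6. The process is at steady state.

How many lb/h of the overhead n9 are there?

797.5 lb/h

Overall H2SO4 balance (none leaves overhead): H2SO4 in fresh feed = H2SO4 in product, i.e. 1630×0.309 = (1−0.321)·n5·0.605.
n5 = 503.67/(0.605×0.679) = 1226.1 lb/h.
Recycle n2 = 0.321×1226.1 = 393.57 lb/h.
Combined feed n13 = 1630 + 393.57 = 2023.6 lb/h.
Overhead n9 = n13 − n5 = 2023.6 − 1226.1 = 797.49 lb/h.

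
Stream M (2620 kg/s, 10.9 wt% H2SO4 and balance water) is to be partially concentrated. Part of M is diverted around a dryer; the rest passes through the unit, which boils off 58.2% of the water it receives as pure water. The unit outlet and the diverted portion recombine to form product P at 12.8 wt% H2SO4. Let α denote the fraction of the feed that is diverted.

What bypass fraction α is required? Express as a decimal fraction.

0.714

All 2620×0.109 = 285.58 kg/s of H2SO4 reaches P, so P = 285.58/0.128 = 2231.1 kg/s and vapour = 388.91 kg/s.
The evaporator receives (1−α)·2620 of feed at 0.891 water and removes 0.582 of that water:
0.582×0.891×(1−α)×2620 = 388.91
(1−α) = 388.91/1358.6 = 0.2862;  α = 0.7138.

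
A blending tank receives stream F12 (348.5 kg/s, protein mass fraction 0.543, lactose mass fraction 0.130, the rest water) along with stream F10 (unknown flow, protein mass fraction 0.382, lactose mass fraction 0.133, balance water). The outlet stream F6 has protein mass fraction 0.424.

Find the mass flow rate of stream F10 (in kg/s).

Let F10 be the unknown flow. Total out = 348.5 + F10.
protein balance: 189.24 + 0.382·F10 = 0.424·(348.5 + F10)
(0.382 − 0.424)·F10 = 0.424×348.5 − 189.24 = -41.471
F10 = -41.471 / -0.042 = 987.42 kg/s

987.4 kg/s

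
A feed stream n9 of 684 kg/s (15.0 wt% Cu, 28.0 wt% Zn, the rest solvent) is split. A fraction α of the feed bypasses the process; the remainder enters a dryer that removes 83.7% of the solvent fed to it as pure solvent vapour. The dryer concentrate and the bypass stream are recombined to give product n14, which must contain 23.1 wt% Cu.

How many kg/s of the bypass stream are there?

All 684×0.150 = 102.6 kg/s of Cu reaches n14, so n14 = 102.6/0.231 = 444.16 kg/s and vapour = 239.84 kg/s.
The evaporator receives (1−α)·684 of feed at 0.570 solvent and removes 0.837 of that solvent:
0.837×0.570×(1−α)×684 = 239.84
(1−α) = 239.84/326.33 = 0.7350;  α = 0.2650.
Bypass flow = 0.2650×684 = 181.28 kg/s.

181.3 kg/s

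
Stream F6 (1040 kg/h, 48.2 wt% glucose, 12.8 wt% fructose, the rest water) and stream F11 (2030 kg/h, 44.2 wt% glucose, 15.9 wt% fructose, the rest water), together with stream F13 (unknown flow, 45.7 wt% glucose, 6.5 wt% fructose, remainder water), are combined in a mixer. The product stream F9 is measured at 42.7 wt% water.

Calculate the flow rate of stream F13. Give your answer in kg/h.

1869 kg/h

Let F13 be the unknown flow. Total out = 3070 + F13.
water balance: 1215.6 + 0.478·F13 = 0.427·(3070 + F13)
(0.478 − 0.427)·F13 = 0.427×3070 − 1215.6 = 95.32
F13 = 95.32 / 0.051 = 1869 kg/h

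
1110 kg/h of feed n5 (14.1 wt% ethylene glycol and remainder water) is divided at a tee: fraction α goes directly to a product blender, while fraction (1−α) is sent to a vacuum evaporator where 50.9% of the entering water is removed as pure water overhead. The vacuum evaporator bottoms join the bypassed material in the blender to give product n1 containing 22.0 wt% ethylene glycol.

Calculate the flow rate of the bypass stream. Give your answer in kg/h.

All 1110×0.141 = 156.51 kg/h of ethylene glycol reaches n1, so n1 = 156.51/0.220 = 711.41 kg/h and vapour = 398.59 kg/h.
The evaporator receives (1−α)·1110 of feed at 0.859 water and removes 0.509 of that water:
0.509×0.859×(1−α)×1110 = 398.59
(1−α) = 398.59/485.33 = 0.8213;  α = 0.1787.
Bypass flow = 0.1787×1110 = 198.37 kg/h.

198.4 kg/h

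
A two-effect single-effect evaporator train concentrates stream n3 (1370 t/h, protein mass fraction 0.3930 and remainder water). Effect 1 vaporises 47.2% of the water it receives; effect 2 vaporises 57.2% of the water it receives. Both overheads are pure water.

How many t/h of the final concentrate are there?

water in feed = 1370×0.607 = 831.59 t/h.
After stage 1: water left = (1−0.472)×831.59 = 439.08; stream total = 977.49 t/h.
After stage 2: water left = (1−0.572)×439.08 = 187.93; final concentrate = 726.34 t/h.

726.3 t/h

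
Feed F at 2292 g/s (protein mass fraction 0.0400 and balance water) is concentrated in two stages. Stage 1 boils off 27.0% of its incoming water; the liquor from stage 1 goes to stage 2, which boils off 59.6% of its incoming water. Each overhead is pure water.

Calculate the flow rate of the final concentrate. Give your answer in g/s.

water in feed = 2292×0.960 = 2200.3 g/s.
After stage 1: water left = (1−0.270)×2200.3 = 1606.2; stream total = 1697.9 g/s.
After stage 2: water left = (1−0.596)×1606.2 = 648.92; final concentrate = 740.6 g/s.

740.6 g/s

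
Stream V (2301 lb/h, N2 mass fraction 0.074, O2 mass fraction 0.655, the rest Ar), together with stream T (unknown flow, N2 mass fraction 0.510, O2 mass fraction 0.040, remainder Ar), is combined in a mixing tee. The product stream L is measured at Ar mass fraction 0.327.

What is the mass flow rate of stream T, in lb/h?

Let T be the unknown flow. Total out = 2301 + T.
Ar balance: 623.57 + 0.450·T = 0.327·(2301 + T)
(0.450 − 0.327)·T = 0.327×2301 − 623.57 = 128.86
T = 128.86 / 0.123 = 1047.6 lb/h

1048 lb/h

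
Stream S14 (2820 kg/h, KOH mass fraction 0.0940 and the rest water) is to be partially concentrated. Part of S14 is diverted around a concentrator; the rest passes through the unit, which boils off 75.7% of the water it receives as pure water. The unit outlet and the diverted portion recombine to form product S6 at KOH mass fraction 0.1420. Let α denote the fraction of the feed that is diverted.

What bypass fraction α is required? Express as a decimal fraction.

0.507

All 2820×0.094 = 265.08 kg/h of KOH reaches S6, so S6 = 265.08/0.142 = 1866.8 kg/h and vapour = 953.24 kg/h.
The evaporator receives (1−α)·2820 of feed at 0.906 water and removes 0.757 of that water:
0.757×0.906×(1−α)×2820 = 953.24
(1−α) = 953.24/1934.1 = 0.4929;  α = 0.5071.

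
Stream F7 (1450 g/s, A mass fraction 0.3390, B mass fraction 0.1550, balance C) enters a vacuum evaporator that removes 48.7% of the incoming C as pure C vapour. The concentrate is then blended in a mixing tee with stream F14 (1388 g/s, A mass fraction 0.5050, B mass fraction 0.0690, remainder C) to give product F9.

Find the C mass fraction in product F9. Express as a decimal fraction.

Vapour removed = 0.487×0.506×1450 = 357.31 g/s; concentrate = 1092.7 g/s.
C reaching the mixer = 376.39 (from concentrate) + 1388×0.426 = 967.68 g/s.
Product flow = 1092.7 + 1388 = 2480.7 g/s; C fraction = 0.3901.

0.3901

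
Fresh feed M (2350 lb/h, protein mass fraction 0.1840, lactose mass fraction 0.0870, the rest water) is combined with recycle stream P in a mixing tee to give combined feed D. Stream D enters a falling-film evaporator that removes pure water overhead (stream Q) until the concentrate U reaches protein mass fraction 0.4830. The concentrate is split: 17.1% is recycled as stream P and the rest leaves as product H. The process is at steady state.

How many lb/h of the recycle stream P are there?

Overall protein balance (none leaves overhead): protein in fresh feed = protein in product, i.e. 2350×0.184 = (1−0.171)·U·0.483.
U = 432.4/(0.483×0.829) = 1079.9 lb/h.
Recycle P = 0.171×1079.9 = 184.66 lb/h.

184.7 lb/h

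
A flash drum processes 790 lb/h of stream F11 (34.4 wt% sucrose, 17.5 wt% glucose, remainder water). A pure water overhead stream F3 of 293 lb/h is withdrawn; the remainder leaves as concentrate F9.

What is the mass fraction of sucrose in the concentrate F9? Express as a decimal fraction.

sucrose is not removed: 790×0.344 = 271.76 lb/h of sucrose enters F9.
Concentrate = 790 − 293 = 497 lb/h.
Mass fraction = 271.76/497 = 0.547.

0.547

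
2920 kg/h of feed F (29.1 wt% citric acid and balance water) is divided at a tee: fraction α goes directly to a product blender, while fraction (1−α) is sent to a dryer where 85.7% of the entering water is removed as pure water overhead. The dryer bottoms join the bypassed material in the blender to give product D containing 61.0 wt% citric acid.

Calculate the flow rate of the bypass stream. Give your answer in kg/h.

All 2920×0.291 = 849.72 kg/h of citric acid reaches D, so D = 849.72/0.610 = 1393 kg/h and vapour = 1527 kg/h.
The evaporator receives (1−α)·2920 of feed at 0.709 water and removes 0.857 of that water:
0.857×0.709×(1−α)×2920 = 1527
(1−α) = 1527/1774.2 = 0.8607;  α = 0.1393.
Bypass flow = 0.1393×2920 = 406.86 kg/h.

406.9 kg/h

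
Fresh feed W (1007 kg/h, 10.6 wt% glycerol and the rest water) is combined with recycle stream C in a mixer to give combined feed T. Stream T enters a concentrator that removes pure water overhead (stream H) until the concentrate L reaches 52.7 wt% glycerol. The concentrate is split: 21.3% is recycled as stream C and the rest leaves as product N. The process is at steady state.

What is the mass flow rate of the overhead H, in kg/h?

804.5 kg/h

Overall glycerol balance (none leaves overhead): glycerol in fresh feed = glycerol in product, i.e. 1007×0.106 = (1−0.213)·L·0.527.
L = 106.74/(0.527×0.787) = 257.37 kg/h.
Recycle C = 0.213×257.37 = 54.819 kg/h.
Combined feed T = 1007 + 54.819 = 1061.8 kg/h.
Overhead H = T − L = 1061.8 − 257.37 = 804.45 kg/h.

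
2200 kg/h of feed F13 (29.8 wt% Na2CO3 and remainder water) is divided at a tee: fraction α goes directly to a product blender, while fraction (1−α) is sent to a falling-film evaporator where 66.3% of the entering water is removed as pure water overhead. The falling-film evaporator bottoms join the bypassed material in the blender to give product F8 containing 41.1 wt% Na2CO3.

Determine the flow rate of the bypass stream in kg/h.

900.4 kg/h

All 2200×0.298 = 655.6 kg/h of Na2CO3 reaches F8, so F8 = 655.6/0.411 = 1595.1 kg/h and vapour = 604.87 kg/h.
The evaporator receives (1−α)·2200 of feed at 0.702 water and removes 0.663 of that water:
0.663×0.702×(1−α)×2200 = 604.87
(1−α) = 604.87/1023.9 = 0.5907;  α = 0.4093.
Bypass flow = 0.4093×2200 = 900.4 kg/h.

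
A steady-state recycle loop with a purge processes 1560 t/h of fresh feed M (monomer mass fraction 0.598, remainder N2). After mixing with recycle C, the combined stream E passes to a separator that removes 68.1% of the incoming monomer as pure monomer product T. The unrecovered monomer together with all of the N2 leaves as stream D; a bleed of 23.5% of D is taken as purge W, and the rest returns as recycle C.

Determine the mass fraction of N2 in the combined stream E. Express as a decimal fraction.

0.684

N2 enters only via M and leaves only via the purge: 1560×0.402 = 0.235×(N2 in D), and the separator passes all N2, so N2 in E = N2 in D = 2668.6 t/h.
monomer in E: m_A = 1560×0.598 + (1−0.235)·(1−0.681)·m_A, so m_A = 932.88/0.7560 = 1234 t/h.
E = 1234 + 2668.6 = 3902.6 t/h.
N2 fraction in E = 2668.6/3902.6 = 0.684.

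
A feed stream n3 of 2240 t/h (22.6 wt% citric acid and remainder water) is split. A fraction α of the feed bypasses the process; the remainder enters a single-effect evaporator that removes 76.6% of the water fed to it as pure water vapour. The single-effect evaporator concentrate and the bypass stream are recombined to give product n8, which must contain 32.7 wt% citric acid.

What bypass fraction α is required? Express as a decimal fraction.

0.479

All 2240×0.226 = 506.24 t/h of citric acid reaches n8, so n8 = 506.24/0.327 = 1548.1 t/h and vapour = 691.87 t/h.
The evaporator receives (1−α)·2240 of feed at 0.774 water and removes 0.766 of that water:
0.766×0.774×(1−α)×2240 = 691.87
(1−α) = 691.87/1328.1 = 0.5210;  α = 0.4790.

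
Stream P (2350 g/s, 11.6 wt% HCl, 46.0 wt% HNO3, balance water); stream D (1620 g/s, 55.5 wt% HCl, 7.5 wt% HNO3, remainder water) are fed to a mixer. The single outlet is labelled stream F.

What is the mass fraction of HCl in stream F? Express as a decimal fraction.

Total flow out = 2350 + 1620 = 3970 g/s.
HCl in = 2350×0.116 + 1620×0.555 = 1171.7 g/s.
HCl mass fraction in F = 1171.7/3970 = 0.295.

0.295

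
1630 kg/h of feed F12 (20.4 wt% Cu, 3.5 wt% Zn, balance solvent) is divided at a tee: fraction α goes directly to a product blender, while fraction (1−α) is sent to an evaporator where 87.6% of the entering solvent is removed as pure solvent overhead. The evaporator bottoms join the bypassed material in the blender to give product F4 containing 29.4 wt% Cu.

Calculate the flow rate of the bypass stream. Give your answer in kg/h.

All 1630×0.204 = 332.52 kg/h of Cu reaches F4, so F4 = 332.52/0.294 = 1131 kg/h and vapour = 498.98 kg/h.
The evaporator receives (1−α)·1630 of feed at 0.761 solvent and removes 0.876 of that solvent:
0.876×0.761×(1−α)×1630 = 498.98
(1−α) = 498.98/1086.6 = 0.4592;  α = 0.5408.
Bypass flow = 0.5408×1630 = 881.5 kg/h.

881.5 kg/h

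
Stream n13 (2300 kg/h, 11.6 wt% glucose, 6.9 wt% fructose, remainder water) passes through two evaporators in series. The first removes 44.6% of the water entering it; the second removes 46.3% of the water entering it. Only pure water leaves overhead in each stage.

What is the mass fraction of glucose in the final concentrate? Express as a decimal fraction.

water in feed = 2300×0.815 = 1874.5 kg/h.
After stage 1: water left = (1−0.446)×1874.5 = 1038.5; stream total = 1464 kg/h.
After stage 2: water left = (1−0.463)×1038.5 = 557.66; final concentrate = 983.16 kg/h.
glucose fraction = 266.8/983.16 = 0.271.

0.271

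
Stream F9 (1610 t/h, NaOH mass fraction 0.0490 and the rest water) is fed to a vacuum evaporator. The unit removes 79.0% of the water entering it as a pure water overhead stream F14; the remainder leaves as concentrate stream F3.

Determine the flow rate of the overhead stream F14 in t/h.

1210 t/h

water entering = 1610×0.951 = 1531.1 t/h; overhead removed = 0.790×1531.1 = 1209.6 t/h.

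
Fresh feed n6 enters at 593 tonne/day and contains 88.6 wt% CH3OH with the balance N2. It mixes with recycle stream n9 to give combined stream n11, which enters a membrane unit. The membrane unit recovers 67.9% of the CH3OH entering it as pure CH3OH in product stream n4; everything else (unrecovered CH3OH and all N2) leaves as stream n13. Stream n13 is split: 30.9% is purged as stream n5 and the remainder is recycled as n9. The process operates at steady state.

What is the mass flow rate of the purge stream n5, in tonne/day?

N2 enters only via n6 and leaves only via the purge: 593×0.114 = 0.309×(N2 in n13), and the membrane unit passes all N2, so N2 in n11 = N2 in n13 = 218.78 tonne/day.
CH3OH in n11: m_A = 593×0.886 + (1−0.309)·(1−0.679)·m_A, so m_A = 525.4/0.7782 = 675.15 tonne/day.
n13 = (1−0.679)×675.15 + 218.78 = 435.5 tonne/day.
Purge n5 = 0.309×435.5 = 134.57 tonne/day.

134.6 tonne/day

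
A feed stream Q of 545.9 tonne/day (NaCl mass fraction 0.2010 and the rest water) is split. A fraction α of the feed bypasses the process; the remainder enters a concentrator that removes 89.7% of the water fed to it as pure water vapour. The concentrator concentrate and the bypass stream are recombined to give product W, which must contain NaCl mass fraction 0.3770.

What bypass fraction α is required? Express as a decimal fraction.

All 545.9×0.201 = 109.73 tonne/day of NaCl reaches W, so W = 109.73/0.377 = 291.05 tonne/day and vapour = 254.85 tonne/day.
The evaporator receives (1−α)·545.9 of feed at 0.799 water and removes 0.897 of that water:
0.897×0.799×(1−α)×545.9 = 254.85
(1−α) = 254.85/391.25 = 0.6514;  α = 0.3486.

0.349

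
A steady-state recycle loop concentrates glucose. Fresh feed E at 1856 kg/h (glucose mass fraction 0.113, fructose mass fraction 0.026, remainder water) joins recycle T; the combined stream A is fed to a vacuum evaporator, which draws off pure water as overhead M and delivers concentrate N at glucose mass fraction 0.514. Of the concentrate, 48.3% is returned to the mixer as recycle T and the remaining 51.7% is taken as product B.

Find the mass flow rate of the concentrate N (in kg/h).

789.2 kg/h

Overall glucose balance (none leaves overhead): glucose in fresh feed = glucose in product, i.e. 1856×0.113 = (1−0.483)·N·0.514.
N = 209.73/(0.514×0.517) = 789.23 kg/h.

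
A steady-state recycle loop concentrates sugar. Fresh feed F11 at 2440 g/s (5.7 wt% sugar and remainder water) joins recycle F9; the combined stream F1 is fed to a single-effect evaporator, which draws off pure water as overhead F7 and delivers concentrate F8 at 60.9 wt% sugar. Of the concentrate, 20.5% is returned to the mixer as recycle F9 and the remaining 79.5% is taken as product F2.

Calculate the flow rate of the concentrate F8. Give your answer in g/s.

287.3 g/s

Overall sugar balance (none leaves overhead): sugar in fresh feed = sugar in product, i.e. 2440×0.057 = (1−0.205)·F8·0.609.
F8 = 139.08/(0.609×0.795) = 287.26 g/s.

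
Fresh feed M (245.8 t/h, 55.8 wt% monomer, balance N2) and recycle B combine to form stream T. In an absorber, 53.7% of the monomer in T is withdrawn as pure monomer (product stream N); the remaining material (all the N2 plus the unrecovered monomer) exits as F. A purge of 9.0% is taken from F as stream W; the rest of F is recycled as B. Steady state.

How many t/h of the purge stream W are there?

N2 enters only via M and leaves only via the purge: 245.8×0.442 = 0.090×(N2 in F), and the absorber passes all N2, so N2 in T = N2 in F = 1207.2 t/h.
monomer in T: m_A = 245.8×0.558 + (1−0.090)·(1−0.537)·m_A, so m_A = 137.16/0.5787 = 237.02 t/h.
F = (1−0.537)×237.02 + 1207.2 = 1316.9 t/h.
Purge W = 0.090×1316.9 = 118.52 t/h.

118.5 t/h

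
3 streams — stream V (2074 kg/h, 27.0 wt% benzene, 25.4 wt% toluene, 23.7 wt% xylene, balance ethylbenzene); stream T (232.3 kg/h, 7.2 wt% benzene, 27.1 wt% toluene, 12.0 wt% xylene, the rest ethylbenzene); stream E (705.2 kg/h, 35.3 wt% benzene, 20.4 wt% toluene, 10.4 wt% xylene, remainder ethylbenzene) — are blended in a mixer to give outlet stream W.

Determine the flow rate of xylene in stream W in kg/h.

xylene out = xylene in = 2074×0.237 + 232.3×0.120 + 705.2×0.104 = 592.75 kg/h.

592.8 kg/h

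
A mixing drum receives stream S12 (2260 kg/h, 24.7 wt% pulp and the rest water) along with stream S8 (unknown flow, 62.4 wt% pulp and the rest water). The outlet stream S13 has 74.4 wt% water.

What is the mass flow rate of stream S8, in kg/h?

Let S8 be the unknown flow. Total out = 2260 + S8.
water balance: 1701.8 + 0.376·S8 = 0.744·(2260 + S8)
(0.376 − 0.744)·S8 = 0.744×2260 − 1701.8 = -20.34
S8 = -20.34 / -0.368 = 55.272 kg/h

55.27 kg/h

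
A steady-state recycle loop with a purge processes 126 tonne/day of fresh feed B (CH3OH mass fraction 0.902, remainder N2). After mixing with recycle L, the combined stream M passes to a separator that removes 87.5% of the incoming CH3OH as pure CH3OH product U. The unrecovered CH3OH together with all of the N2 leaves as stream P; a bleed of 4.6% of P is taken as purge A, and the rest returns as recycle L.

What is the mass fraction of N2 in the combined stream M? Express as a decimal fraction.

N2 enters only via B and leaves only via the purge: 126×0.098 = 0.046×(N2 in P), and the separator passes all N2, so N2 in M = N2 in P = 268.43 tonne/day.
CH3OH in M: m_A = 126×0.902 + (1−0.046)·(1−0.875)·m_A, so m_A = 113.65/0.8808 = 129.04 tonne/day.
M = 129.04 + 268.43 = 397.47 tonne/day.
N2 fraction in M = 268.43/397.47 = 0.675.

0.675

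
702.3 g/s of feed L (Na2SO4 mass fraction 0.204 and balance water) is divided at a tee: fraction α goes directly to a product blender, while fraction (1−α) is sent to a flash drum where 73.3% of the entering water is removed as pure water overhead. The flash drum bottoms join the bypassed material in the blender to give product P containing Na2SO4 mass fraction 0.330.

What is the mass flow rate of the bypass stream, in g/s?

242.7 g/s

All 702.3×0.204 = 143.27 g/s of Na2SO4 reaches P, so P = 143.27/0.330 = 434.15 g/s and vapour = 268.15 g/s.
The evaporator receives (1−α)·702.3 of feed at 0.796 water and removes 0.733 of that water:
0.733×0.796×(1−α)×702.3 = 268.15
(1−α) = 268.15/409.77 = 0.6544;  α = 0.3456.
Bypass flow = 0.3456×702.3 = 242.72 g/s.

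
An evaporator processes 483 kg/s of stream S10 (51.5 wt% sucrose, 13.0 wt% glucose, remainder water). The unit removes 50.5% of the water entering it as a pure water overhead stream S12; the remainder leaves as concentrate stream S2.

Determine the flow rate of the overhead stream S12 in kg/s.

86.59 kg/s

water entering = 483×0.355 = 171.47 kg/s; overhead removed = 0.505×171.47 = 86.59 kg/s.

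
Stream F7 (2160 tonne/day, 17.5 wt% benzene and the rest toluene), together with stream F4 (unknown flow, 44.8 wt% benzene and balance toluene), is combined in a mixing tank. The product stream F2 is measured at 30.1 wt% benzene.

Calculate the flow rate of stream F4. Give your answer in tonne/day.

Let F4 be the unknown flow. Total out = 2160 + F4.
benzene balance: 378 + 0.448·F4 = 0.301·(2160 + F4)
(0.448 − 0.301)·F4 = 0.301×2160 − 378 = 272.16
F4 = 272.16 / 0.147 = 1851.4 tonne/day

1851 tonne/day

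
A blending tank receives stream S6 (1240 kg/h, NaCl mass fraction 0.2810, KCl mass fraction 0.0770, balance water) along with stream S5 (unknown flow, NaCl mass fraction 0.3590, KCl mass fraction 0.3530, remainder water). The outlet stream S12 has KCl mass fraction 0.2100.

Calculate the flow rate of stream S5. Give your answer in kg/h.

1153 kg/h

Let S5 be the unknown flow. Total out = 1240 + S5.
KCl balance: 95.48 + 0.353·S5 = 0.210·(1240 + S5)
(0.353 − 0.210)·S5 = 0.210×1240 − 95.48 = 164.92
S5 = 164.92 / 0.143 = 1153.3 kg/h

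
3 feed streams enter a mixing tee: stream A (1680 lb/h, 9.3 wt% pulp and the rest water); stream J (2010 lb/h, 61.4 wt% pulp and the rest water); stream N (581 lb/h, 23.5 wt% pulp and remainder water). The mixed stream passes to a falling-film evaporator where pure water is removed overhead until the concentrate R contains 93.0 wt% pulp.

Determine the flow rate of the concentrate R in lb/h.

pulp entering = 1680×0.093 + 2010×0.614 + 581×0.235 = 1526.9 lb/h.
All pulp reports to R, so R = 1526.9/0.930 = 1641.8 lb/h.

1642 lb/h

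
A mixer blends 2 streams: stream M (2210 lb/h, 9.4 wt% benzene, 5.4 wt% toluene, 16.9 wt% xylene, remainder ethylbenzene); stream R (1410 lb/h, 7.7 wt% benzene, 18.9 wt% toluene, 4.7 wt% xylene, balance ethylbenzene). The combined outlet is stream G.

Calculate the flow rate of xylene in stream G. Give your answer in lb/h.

439.8 lb/h

xylene out = xylene in = 2210×0.169 + 1410×0.047 = 439.76 lb/h.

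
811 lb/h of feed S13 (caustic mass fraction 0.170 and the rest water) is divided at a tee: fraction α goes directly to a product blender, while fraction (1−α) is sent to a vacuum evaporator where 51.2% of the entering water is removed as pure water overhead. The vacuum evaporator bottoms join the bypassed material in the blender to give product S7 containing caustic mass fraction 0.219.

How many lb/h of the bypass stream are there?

All 811×0.170 = 137.87 lb/h of caustic reaches S7, so S7 = 137.87/0.219 = 629.54 lb/h and vapour = 181.46 lb/h.
The evaporator receives (1−α)·811 of feed at 0.830 water and removes 0.512 of that water:
0.512×0.830×(1−α)×811 = 181.46
(1−α) = 181.46/344.64 = 0.5265;  α = 0.4735.
Bypass flow = 0.4735×811 = 384 lb/h.

384 lb/h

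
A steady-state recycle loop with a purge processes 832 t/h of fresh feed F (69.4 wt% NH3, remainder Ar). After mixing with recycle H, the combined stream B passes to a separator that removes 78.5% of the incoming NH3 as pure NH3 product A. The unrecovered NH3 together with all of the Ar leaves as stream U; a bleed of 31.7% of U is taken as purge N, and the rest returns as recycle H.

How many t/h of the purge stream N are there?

300.7 t/h

Ar enters only via F and leaves only via the purge: 832×0.306 = 0.317×(Ar in U), and the separator passes all Ar, so Ar in B = Ar in U = 803.13 t/h.
NH3 in B: m_A = 832×0.694 + (1−0.317)·(1−0.785)·m_A, so m_A = 577.41/0.8532 = 676.79 t/h.
U = (1−0.785)×676.79 + 803.13 = 948.64 t/h.
Purge N = 0.317×948.64 = 300.72 t/h.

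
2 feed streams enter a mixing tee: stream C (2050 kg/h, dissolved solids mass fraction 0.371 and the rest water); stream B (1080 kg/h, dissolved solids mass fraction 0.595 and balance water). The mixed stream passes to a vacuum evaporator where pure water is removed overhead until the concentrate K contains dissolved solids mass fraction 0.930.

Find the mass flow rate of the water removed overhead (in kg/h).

dissolved solids entering = 2050×0.371 + 1080×0.595 = 1403.2 kg/h.
All dissolved solids reports to K, so K = 1403.2/0.930 = 1508.8 kg/h.
Total feed = 3130 kg/h; overhead = 3130 − 1508.8 = 1621.2 kg/h.

1621 kg/h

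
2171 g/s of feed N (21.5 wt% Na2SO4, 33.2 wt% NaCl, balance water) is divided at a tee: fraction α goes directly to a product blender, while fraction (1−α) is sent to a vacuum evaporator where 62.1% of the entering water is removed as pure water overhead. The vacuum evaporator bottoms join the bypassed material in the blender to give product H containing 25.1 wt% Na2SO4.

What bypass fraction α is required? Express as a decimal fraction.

0.490

All 2171×0.215 = 466.76 g/s of Na2SO4 reaches H, so H = 466.76/0.251 = 1859.6 g/s and vapour = 311.38 g/s.
The evaporator receives (1−α)·2171 of feed at 0.453 water and removes 0.621 of that water:
0.621×0.453×(1−α)×2171 = 311.38
(1−α) = 311.38/610.73 = 0.5098;  α = 0.4902.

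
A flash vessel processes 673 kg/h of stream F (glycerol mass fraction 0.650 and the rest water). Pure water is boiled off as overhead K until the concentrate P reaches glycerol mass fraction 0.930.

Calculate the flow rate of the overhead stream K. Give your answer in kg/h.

202.6 kg/h

glycerol is conserved: 673×0.650 = 437.45 kg/h all reports to the concentrate.
Concentrate = 437.45/(target fraction) = 470.38 kg/h.
Overhead = 673 − 470.38 = 202.62 kg/h.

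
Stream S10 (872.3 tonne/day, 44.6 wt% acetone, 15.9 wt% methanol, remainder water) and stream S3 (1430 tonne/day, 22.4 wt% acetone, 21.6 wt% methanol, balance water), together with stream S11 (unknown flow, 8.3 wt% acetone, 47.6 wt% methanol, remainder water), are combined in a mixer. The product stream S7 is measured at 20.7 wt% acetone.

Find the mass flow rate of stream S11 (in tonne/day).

1877 tonne/day

Let S11 be the unknown flow. Total out = 2302.3 + S11.
acetone balance: 709.37 + 0.083·S11 = 0.207·(2302.3 + S11)
(0.083 − 0.207)·S11 = 0.207×2302.3 − 709.37 = -232.79
S11 = -232.79 / -0.124 = 1877.3 tonne/day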